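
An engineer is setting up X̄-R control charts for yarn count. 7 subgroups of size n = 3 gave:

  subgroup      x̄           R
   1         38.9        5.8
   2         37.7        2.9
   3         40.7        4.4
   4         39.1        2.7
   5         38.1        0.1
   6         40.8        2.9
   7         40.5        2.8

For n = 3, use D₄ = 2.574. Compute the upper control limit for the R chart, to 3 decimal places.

7.943

R̄ = (5.8 + 2.9 + 4.4 + 2.7 + 0.1 + 2.9 + 2.8) / 7 = 21.6000 / 7 = 3.0857
UCL_R = D₄·R̄ = 2.574 × 3.0857 = 7.9426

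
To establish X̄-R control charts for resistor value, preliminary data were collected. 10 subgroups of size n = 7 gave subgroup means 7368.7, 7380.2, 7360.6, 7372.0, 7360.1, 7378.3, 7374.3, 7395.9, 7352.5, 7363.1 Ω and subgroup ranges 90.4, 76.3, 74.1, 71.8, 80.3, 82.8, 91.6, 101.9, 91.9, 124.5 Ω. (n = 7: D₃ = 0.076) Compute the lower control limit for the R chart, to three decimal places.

R̄ = (90.4 + 76.3 + 74.1 + 71.8 + 80.3 + 82.8 + 91.6 + 101.9 + 91.9 + 124.5) / 10 = 885.6000 / 10 = 88.5600
LCL_R = D₃·R̄ = 0.076 × 88.5600 = 6.7306

6.731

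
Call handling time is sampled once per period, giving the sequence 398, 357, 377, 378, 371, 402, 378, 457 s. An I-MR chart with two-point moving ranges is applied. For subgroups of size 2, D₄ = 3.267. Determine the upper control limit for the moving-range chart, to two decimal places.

94.74

Moving ranges: 41, 20, 1, 7, 31, 24, 79; M̄R̄ = 203.0000 / 7 = 29.0000
UCL_MR = D₄·M̄R̄ = 3.267 × 29.0000 = 94.7430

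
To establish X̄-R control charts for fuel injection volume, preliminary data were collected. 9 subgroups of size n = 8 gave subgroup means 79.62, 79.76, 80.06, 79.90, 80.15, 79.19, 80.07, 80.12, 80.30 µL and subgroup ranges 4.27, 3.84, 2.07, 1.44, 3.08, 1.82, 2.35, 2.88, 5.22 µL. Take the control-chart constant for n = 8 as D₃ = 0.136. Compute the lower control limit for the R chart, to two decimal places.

0.41

R̄ = (4.27 + 3.84 + 2.07 + 1.44 + 3.08 + 1.82 + 2.35 + 2.88 + 5.22) / 9 = 26.9700 / 9 = 2.9967
LCL_R = D₃·R̄ = 0.136 × 2.9967 = 0.4075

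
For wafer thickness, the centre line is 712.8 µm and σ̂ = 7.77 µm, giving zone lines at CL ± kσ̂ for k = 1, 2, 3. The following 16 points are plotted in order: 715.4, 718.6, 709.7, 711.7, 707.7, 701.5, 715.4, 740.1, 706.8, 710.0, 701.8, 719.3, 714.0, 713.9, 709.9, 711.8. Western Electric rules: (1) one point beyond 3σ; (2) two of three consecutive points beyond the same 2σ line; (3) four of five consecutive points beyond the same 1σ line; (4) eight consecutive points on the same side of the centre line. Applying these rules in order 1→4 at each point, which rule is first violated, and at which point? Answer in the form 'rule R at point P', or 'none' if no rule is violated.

rule 1 at point 8

Zone of each point (C = within 1σ̂, B = 1σ̂–2σ̂, A = 2σ̂–3σ̂, * = beyond 3σ̂; sign = side of CL): 1:+C, 2:+C, 3:-C, 4:-C, 5:-C, 6:-B, 7:+C, 8:+*, 9:-C, 10:-C, 11:-B, 12:+C, 13:+C, 14:+C, 15:-C, 16:-C
Rule 1 (one point beyond the 3σ limits) is satisfied at point 8.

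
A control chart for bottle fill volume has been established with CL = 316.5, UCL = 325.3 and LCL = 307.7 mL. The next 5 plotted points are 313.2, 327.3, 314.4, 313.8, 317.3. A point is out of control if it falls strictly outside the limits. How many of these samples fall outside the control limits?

1

Compare each point to [307.7, 325.3]: sample 2 = 327.3 > UCL.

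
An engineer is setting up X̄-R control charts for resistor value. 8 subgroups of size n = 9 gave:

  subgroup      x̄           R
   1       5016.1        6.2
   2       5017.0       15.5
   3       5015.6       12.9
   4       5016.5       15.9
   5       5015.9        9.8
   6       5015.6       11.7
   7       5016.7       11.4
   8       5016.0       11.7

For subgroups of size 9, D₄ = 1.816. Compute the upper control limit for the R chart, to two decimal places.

21.59

R̄ = (6.2 + 15.5 + 12.9 + 15.9 + 9.8 + 11.7 + 11.4 + 11.7) / 8 = 95.1000 / 8 = 11.8875
UCL_R = D₄·R̄ = 1.816 × 11.8875 = 21.5877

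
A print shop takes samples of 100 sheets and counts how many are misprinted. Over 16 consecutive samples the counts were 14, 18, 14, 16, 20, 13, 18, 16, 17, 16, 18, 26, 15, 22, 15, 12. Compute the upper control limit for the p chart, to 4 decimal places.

0.2811

p̄ = Σdᵢ / (k·n) = 270 / (16 × 100) = 0.16875
UCL = p̄ + 3·√(p̄(1−p̄)/n) = 0.16875 + 3 × √(0.16875×0.83125/100) = 0.16875 + 3 × 0.03745 = 0.28111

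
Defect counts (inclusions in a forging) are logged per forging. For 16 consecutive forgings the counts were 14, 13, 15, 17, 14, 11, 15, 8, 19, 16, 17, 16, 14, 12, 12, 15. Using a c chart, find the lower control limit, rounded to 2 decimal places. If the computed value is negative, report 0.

c̄ = (14 + 13 + 15 + 17 + 14 + 11 + 15 + 8 + 19 + 16 + 17 + 16 + 14 + 12 + 12 + 15) / 16 = 228 / 16 = 14.2500
LCL = c̄ − 3√c̄ = 14.2500 − 3 × 3.7749 = 2.9252

2.93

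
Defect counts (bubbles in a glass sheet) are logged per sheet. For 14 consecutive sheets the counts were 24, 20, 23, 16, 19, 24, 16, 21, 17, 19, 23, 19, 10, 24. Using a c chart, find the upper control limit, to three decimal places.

c̄ = (24 + 20 + 23 + 16 + 19 + 24 + 16 + 21 + 17 + 19 + 23 + 19 + 10 + 24) / 14 = 275 / 14 = 19.6429
UCL = c̄ + 3√c̄ = 19.6429 + 3 × √19.6429 = 19.6429 + 3 × 4.4320 = 32.9389

32.939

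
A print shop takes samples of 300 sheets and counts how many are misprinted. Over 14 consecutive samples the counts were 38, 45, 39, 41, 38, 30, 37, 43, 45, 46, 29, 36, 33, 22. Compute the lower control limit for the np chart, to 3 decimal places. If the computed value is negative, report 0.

20.143

p̄ = Σdᵢ / (k·n) = 522 / (14 × 300) = 0.12429
LCL = np̄ − 3·√(np̄(1−p̄)) = 37.2857 − 3 × 5.7142 = 20.1432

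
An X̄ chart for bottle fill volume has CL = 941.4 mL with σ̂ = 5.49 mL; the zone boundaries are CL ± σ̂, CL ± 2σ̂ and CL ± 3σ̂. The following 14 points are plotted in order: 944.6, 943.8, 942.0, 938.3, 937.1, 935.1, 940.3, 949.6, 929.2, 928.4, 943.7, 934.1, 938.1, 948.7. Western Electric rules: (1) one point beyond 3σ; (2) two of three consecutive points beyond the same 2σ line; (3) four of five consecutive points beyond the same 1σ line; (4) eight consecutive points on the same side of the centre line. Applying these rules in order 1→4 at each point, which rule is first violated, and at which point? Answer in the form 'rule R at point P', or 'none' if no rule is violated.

rule 2 at point 10

Zone of each point (C = within 1σ̂, B = 1σ̂–2σ̂, A = 2σ̂–3σ̂, * = beyond 3σ̂; sign = side of CL): 1:+C, 2:+C, 3:+C, 4:-C, 5:-C, 6:-B, 7:-C, 8:+B, 9:-A, 10:-A, 11:+C, 12:-B, 13:-C, 14:+B
Rule 2 (two of three consecutive points beyond the same 2σ limit) is satisfied at point 10.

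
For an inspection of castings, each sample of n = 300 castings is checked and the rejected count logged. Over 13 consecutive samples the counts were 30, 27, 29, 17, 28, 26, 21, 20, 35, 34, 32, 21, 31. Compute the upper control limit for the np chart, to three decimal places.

p̄ = Σdᵢ / (k·n) = 351 / (13 × 300) = 0.09000
UCL = np̄ + 3·√(np̄(1−p̄)) = 27.0000 + 3 × √(27.0000×0.91000) = 27.0000 + 3 × 4.9568 = 41.8704

41.870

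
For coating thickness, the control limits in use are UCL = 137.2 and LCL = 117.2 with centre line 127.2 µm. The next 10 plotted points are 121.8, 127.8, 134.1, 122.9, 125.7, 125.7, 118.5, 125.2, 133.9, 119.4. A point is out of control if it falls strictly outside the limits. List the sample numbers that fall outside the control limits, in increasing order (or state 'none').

All 10 points lie within [117.2, 137.2].

none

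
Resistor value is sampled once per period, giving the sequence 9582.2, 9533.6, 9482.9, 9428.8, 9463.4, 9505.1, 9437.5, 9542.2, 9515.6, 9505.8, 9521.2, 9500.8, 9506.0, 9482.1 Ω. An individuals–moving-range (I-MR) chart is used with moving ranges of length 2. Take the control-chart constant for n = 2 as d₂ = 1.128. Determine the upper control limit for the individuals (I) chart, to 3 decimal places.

X̄ = (9582.2 + 9533.6 + 9482.9 + 9428.8 + 9463.4 + 9505.1 + 9437.5 + 9542.2 + 9515.6 + 9505.8 + 9521.2 + 9500.8 + 9506.0 + 9482.1) / 14 = 9500.5143
Moving ranges: 48.6, 50.7, 54.1, 34.6, 41.7, 67.6, 104.7, 26.6, 9.8, 15.4, 20.4, 5.2, 23.9; M̄R̄ = 503.3000 / 13 = 38.7154
UCL = X̄ + 3·M̄R̄/d₂ = 9500.5143 + 3 × 38.7154 / 1.128 = 9603.4807

9603.481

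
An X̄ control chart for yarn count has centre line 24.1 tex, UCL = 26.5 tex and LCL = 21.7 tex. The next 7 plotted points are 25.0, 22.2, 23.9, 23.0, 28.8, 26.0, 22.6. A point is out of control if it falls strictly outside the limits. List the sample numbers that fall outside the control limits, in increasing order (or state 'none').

5

Compare each point to [21.7, 26.5]: sample 5 = 28.8 > UCL.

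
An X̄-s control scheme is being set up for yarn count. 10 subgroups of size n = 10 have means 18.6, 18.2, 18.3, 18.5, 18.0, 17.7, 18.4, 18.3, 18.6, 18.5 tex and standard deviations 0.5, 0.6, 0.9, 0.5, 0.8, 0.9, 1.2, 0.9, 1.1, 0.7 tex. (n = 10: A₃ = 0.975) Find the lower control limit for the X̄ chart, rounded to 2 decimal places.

17.52

X̄̄ = (18.6 + 18.2 + 18.3 + 18.5 + 18.0 + 17.7 + 18.4 + 18.3 + 18.6 + 18.5) / 10 = 18.3100
s̄ = (0.5 + 0.6 + 0.9 + 0.5 + 0.8 + 0.9 + 1.2 + 0.9 + 1.1 + 0.7) / 10 = 0.8100
LCL = X̄̄ − A₃·s̄ = 18.3100 − 0.975 × 0.8100 = 17.5202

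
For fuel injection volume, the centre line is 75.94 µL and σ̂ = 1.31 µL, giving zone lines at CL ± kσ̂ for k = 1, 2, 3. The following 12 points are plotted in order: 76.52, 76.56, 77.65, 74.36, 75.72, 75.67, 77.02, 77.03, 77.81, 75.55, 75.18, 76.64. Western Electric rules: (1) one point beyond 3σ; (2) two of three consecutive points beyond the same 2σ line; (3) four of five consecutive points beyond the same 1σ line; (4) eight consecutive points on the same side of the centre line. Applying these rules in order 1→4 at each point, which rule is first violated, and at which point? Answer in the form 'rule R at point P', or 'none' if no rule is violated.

none

Zone of each point (C = within 1σ̂, B = 1σ̂–2σ̂, A = 2σ̂–3σ̂, * = beyond 3σ̂; sign = side of CL): 1:+C, 2:+C, 3:+B, 4:-B, 5:-C, 6:-C, 7:+C, 8:+C, 9:+B, 10:-C, 11:-C, 12:+C
No rule fires across all 12 points.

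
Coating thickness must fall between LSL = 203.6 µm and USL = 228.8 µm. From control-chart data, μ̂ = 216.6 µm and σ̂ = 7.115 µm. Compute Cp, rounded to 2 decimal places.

0.59

Cp = (USL − LSL) / (6σ̂) = (228.8 − 203.6) / (6 × 7.115) = 25.2000 / 42.6900 = 0.5903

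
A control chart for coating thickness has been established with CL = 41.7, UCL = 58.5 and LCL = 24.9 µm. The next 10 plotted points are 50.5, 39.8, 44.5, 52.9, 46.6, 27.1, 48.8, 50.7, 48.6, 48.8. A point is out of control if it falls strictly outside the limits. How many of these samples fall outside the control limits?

All 10 points lie within [24.9, 58.5].

0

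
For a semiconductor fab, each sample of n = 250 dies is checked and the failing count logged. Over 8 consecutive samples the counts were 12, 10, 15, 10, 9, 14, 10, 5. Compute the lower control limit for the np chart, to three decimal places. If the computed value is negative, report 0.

p̄ = Σdᵢ / (k·n) = 85 / (8 × 250) = 0.04250
LCL = np̄ − 3·√(np̄(1−p̄)) = 10.6250 − 3 × 3.1896 = 1.0563

1.056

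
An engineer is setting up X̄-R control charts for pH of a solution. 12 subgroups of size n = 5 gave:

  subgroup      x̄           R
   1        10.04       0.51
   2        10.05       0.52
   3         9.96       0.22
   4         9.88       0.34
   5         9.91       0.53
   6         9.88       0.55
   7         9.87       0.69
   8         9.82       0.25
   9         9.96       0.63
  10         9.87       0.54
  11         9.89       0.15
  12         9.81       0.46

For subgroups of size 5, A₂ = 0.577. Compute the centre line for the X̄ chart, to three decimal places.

9.912

X̄̄ = (10.04 + 10.05 + 9.96 + 9.88 + 9.91 + 9.88 + 9.87 + 9.82 + 9.96 + 9.87 + 9.89 + 9.81) / 12 = 118.9400 / 12 = 9.9117
CL = X̄̄ = 9.9117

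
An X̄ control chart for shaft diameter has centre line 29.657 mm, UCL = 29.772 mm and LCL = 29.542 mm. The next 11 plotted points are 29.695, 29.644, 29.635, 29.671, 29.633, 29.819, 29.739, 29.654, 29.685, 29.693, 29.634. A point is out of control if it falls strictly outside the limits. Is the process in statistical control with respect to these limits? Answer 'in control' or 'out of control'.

out of control

Compare each point to [29.542, 29.772]: sample 6 = 29.819 > UCL.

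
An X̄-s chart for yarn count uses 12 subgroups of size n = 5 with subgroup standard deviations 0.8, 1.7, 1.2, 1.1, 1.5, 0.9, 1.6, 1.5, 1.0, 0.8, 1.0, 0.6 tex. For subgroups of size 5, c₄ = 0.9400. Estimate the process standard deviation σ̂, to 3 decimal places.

1.215

s̄ = (0.8 + 1.7 + 1.2 + 1.1 + 1.5 + 0.9 + 1.6 + 1.5 + 1.0 + 0.8 + 1.0 + 0.6) / 12 = 1.1417
σ̂ = s̄ / c₄ = 1.1417 / 0.9400 = 1.2145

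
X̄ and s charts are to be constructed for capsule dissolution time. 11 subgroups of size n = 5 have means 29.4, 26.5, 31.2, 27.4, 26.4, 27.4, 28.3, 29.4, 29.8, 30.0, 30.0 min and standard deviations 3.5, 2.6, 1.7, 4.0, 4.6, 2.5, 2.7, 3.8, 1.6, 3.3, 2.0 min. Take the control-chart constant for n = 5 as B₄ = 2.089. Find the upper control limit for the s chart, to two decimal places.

s̄ = (3.5 + 2.6 + 1.7 + 4.0 + 4.6 + 2.5 + 2.7 + 3.8 + 1.6 + 3.3 + 2.0) / 11 = 2.9364
UCL_s = B₄·s̄ = 2.089 × 2.9364 = 6.1341

6.13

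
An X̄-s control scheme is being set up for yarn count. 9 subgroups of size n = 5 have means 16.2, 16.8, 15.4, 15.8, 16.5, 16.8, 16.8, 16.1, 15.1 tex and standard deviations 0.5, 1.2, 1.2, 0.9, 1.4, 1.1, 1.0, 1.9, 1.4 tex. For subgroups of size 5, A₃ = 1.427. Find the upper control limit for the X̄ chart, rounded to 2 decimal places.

17.85

X̄̄ = (16.2 + 16.8 + 15.4 + 15.8 + 16.5 + 16.8 + 16.8 + 16.1 + 15.1) / 9 = 16.1667
s̄ = (0.5 + 1.2 + 1.2 + 0.9 + 1.4 + 1.1 + 1.0 + 1.9 + 1.4) / 9 = 1.1778
UCL = X̄̄ + A₃·s̄ = 16.1667 + 1.427 × 1.1778 = 17.8474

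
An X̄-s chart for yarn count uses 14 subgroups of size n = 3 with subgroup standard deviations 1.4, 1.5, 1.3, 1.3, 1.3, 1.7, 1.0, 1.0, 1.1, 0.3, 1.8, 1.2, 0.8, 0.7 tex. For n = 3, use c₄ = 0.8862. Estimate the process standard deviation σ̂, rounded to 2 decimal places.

1.32

s̄ = (1.4 + 1.5 + 1.3 + 1.3 + 1.3 + 1.7 + 1.0 + 1.0 + 1.1 + 0.3 + 1.8 + 1.2 + 0.8 + 0.7) / 14 = 1.1714
σ̂ = s̄ / c₄ = 1.1714 / 0.8862 = 1.3219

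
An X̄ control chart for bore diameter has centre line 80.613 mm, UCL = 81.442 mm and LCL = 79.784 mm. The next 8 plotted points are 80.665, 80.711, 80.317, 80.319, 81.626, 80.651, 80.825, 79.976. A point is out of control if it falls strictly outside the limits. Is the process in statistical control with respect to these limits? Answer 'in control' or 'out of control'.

Compare each point to [79.784, 81.442]: sample 5 = 81.626 > UCL.

out of control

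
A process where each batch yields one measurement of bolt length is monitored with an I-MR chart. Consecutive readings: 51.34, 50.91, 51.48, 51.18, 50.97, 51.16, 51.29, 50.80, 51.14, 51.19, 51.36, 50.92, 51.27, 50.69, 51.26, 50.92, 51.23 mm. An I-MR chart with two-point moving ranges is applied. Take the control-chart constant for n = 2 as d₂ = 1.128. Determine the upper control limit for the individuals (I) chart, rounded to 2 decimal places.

52.03

X̄ = (51.34 + 50.91 + 51.48 + 51.18 + 50.97 + 51.16 + 51.29 + 50.80 + 51.14 + 51.19 + 51.36 + 50.92 + 51.27 + 50.69 + 51.26 + 50.92 + 51.23) / 17 = 51.1241
Moving ranges: 0.43, 0.57, 0.30, 0.21, 0.19, 0.13, 0.49, 0.34, 0.05, 0.17, 0.44, 0.35, 0.58, 0.57, 0.34, 0.31; M̄R̄ = 5.4700 / 16 = 0.3419
UCL = X̄ + 3·M̄R̄/d₂ = 51.1241 + 3 × 0.3419 / 1.128 = 52.0334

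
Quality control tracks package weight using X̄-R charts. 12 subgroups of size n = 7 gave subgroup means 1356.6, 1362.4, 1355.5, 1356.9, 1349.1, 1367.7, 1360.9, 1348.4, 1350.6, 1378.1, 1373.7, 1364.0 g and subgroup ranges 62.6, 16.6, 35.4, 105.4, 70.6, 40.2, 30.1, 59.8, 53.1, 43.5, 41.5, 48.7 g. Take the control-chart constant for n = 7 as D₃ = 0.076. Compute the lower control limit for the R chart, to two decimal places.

3.85

R̄ = (62.6 + 16.6 + 35.4 + 105.4 + 70.6 + 40.2 + 30.1 + 59.8 + 53.1 + 43.5 + 41.5 + 48.7) / 12 = 607.5000 / 12 = 50.6250
LCL_R = D₃·R̄ = 0.076 × 50.6250 = 3.8475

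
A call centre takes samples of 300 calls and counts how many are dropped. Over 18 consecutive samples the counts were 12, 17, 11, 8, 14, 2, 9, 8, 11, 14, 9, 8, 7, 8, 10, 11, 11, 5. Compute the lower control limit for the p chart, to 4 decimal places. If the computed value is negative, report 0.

0.0017

p̄ = Σdᵢ / (k·n) = 175 / (18 × 300) = 0.03241
LCL = p̄ − 3·√(p̄(1−p̄)/n) = 0.03241 − 3 × 0.01022 = 0.00174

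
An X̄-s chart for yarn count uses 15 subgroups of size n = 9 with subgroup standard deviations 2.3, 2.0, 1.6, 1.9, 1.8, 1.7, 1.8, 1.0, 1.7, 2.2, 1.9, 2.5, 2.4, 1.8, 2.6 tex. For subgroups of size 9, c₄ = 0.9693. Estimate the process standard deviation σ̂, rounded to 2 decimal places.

2.01

s̄ = (2.3 + 2.0 + 1.6 + 1.9 + 1.8 + 1.7 + 1.8 + 1.0 + 1.7 + 2.2 + 1.9 + 2.5 + 2.4 + 1.8 + 2.6) / 15 = 1.9467
σ̂ = s̄ / c₄ = 1.9467 / 0.9693 = 2.0083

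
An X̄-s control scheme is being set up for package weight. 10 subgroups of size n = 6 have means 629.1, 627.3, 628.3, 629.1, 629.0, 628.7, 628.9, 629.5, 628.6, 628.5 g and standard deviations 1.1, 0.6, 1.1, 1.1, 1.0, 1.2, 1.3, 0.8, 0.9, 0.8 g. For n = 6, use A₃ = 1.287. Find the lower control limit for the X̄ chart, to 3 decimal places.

X̄̄ = (629.1 + 627.3 + 628.3 + 629.1 + 629.0 + 628.7 + 628.9 + 629.5 + 628.6 + 628.5) / 10 = 628.7000
s̄ = (1.1 + 0.6 + 1.1 + 1.1 + 1.0 + 1.2 + 1.3 + 0.8 + 0.9 + 0.8) / 10 = 0.9900
LCL = X̄̄ − A₃·s̄ = 628.7000 − 1.287 × 0.9900 = 627.4259

627.426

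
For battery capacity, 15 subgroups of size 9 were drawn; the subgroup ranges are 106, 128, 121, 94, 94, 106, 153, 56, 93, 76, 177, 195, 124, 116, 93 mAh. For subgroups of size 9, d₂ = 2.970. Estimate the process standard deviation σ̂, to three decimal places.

38.878

R̄ = (106 + 128 + 121 + 94 + 94 + 106 + 153 + 56 + 93 + 76 + 177 + 195 + 124 + 116 + 93) / 15 = 115.4667
σ̂ = R̄ / d₂ = 115.4667 / 2.970 = 38.8777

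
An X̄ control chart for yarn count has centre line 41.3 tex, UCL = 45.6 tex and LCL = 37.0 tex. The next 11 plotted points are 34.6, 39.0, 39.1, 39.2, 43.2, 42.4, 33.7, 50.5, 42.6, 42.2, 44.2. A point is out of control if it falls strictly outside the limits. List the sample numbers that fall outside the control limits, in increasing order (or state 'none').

1, 7, 8

Compare each point to [37.0, 45.6]: sample 1 = 34.6 < LCL; sample 7 = 33.7 < LCL; sample 8 = 50.5 > UCL.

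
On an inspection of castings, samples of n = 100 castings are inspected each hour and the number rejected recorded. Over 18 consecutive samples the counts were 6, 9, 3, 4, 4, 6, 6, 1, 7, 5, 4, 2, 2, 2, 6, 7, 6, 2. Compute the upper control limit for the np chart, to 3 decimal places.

p̄ = Σdᵢ / (k·n) = 82 / (18 × 100) = 0.04556
UCL = np̄ + 3·√(np̄(1−p̄)) = 4.5556 + 3 × √(4.5556×0.95444) = 4.5556 + 3 × 2.0852 = 10.8111

10.811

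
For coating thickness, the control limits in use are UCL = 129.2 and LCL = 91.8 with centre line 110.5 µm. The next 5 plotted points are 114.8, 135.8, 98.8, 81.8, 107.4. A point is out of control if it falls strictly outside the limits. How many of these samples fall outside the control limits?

2

Compare each point to [91.8, 129.2]: sample 2 = 135.8 > UCL; sample 4 = 81.8 < LCL.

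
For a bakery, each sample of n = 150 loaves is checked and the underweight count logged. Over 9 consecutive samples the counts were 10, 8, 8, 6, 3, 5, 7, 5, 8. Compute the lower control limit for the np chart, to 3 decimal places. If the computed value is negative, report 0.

0.000

p̄ = Σdᵢ / (k·n) = 60 / (9 × 150) = 0.04444
LCL = np̄ − 3·√(np̄(1−p̄)) = 6.6667 − 3 × 2.5240 = -0.9052 → 0 (negative, so LCL = 0)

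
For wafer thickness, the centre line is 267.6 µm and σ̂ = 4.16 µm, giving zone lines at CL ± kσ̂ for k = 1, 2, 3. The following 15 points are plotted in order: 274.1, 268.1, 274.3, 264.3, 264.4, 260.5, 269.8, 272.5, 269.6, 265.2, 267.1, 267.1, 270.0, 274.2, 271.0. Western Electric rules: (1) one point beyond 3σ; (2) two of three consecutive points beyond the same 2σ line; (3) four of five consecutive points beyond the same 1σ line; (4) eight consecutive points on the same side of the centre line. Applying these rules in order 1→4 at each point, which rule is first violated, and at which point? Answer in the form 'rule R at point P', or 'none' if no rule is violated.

Zone of each point (C = within 1σ̂, B = 1σ̂–2σ̂, A = 2σ̂–3σ̂, * = beyond 3σ̂; sign = side of CL): 1:+B, 2:+C, 3:+B, 4:-C, 5:-C, 6:-B, 7:+C, 8:+B, 9:+C, 10:-C, 11:-C, 12:-C, 13:+C, 14:+B, 15:+C
No rule fires across all 15 points.

none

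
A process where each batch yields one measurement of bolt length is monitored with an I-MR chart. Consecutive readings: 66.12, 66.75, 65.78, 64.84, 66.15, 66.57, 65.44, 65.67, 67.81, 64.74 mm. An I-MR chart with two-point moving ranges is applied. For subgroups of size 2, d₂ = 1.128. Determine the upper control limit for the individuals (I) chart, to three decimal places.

69.190

X̄ = (66.12 + 66.75 + 65.78 + 64.84 + 66.15 + 66.57 + 65.44 + 65.67 + 67.81 + 64.74) / 10 = 65.9870
Moving ranges: 0.63, 0.97, 0.94, 1.31, 0.42, 1.13, 0.23, 2.14, 3.07; M̄R̄ = 10.8400 / 9 = 1.2044
UCL = X̄ + 3·M̄R̄/d₂ = 65.9870 + 3 × 1.2044 / 1.128 = 69.1903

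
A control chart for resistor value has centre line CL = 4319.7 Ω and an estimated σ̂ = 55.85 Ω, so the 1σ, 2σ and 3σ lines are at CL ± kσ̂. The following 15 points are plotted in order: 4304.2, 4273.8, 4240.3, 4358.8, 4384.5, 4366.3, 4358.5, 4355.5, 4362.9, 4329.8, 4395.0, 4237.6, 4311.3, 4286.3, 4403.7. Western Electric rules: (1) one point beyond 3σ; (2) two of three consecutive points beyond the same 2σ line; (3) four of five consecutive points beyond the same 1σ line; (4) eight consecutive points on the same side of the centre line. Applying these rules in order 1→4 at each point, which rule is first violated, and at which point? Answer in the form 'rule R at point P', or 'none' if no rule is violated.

Zone of each point (C = within 1σ̂, B = 1σ̂–2σ̂, A = 2σ̂–3σ̂, * = beyond 3σ̂; sign = side of CL): 1:-C, 2:-C, 3:-B, 4:+C, 5:+B, 6:+C, 7:+C, 8:+C, 9:+C, 10:+C, 11:+B, 12:-B, 13:-C, 14:-C, 15:+B
Rule 4 (eight consecutive points on the same side of the centre line) is satisfied at point 11.

rule 4 at point 11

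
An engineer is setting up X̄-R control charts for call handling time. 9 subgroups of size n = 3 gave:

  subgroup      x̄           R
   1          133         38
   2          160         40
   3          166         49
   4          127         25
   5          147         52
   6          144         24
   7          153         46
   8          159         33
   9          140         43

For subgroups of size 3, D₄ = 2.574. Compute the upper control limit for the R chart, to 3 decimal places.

100.100

R̄ = (38 + 40 + 49 + 25 + 52 + 24 + 46 + 33 + 43) / 9 = 350.0000 / 9 = 38.8889
UCL_R = D₄·R̄ = 2.574 × 38.8889 = 100.1000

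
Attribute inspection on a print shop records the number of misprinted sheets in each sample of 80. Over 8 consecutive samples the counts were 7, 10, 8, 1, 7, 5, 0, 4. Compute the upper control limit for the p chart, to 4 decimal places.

p̄ = Σdᵢ / (k·n) = 42 / (8 × 80) = 0.06563
UCL = p̄ + 3·√(p̄(1−p̄)/n) = 0.06563 + 3 × √(0.06563×0.93437/80) = 0.06563 + 3 × 0.02769 = 0.14868

0.1487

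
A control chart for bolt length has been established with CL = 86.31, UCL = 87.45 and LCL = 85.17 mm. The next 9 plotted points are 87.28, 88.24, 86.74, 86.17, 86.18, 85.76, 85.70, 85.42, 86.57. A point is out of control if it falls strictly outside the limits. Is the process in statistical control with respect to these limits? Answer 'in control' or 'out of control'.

out of control

Compare each point to [85.17, 87.45]: sample 2 = 88.24 > UCL.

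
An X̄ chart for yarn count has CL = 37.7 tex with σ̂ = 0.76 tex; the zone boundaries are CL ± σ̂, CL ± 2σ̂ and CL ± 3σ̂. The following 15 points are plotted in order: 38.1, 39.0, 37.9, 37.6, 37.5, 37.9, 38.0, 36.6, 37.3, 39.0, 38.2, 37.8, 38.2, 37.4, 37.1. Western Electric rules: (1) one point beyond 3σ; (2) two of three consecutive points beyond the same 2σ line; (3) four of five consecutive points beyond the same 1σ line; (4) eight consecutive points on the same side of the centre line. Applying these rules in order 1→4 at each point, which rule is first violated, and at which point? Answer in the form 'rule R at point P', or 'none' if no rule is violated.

Zone of each point (C = within 1σ̂, B = 1σ̂–2σ̂, A = 2σ̂–3σ̂, * = beyond 3σ̂; sign = side of CL): 1:+C, 2:+B, 3:+C, 4:-C, 5:-C, 6:+C, 7:+C, 8:-B, 9:-C, 10:+B, 11:+C, 12:+C, 13:+C, 14:-C, 15:-C
No rule fires across all 15 points.

none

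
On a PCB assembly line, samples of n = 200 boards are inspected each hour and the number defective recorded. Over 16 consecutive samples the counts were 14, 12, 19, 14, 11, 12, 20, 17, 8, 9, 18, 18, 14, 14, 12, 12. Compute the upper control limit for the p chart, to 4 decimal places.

0.1241

p̄ = Σdᵢ / (k·n) = 224 / (16 × 200) = 0.07000
UCL = p̄ + 3·√(p̄(1−p̄)/n) = 0.07000 + 3 × √(0.07000×0.93000/200) = 0.07000 + 3 × 0.01804 = 0.12412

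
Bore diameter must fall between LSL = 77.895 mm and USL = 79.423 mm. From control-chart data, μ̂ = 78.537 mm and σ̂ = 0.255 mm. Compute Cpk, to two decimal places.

Cpu = (USL − μ̂) / (3σ̂) = (79.423 − 78.537) / (3 × 0.255) = 1.1582; Cpl = (μ̂ − LSL) / (3σ̂) = (78.537 − 77.895) / (3 × 0.255) = 0.8392; Cpk = min(Cpu, Cpl) = 0.8392

0.84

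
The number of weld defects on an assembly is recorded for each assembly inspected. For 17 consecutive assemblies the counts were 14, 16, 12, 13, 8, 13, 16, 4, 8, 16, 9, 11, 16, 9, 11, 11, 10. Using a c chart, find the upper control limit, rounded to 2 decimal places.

21.80

c̄ = (14 + 16 + 12 + 13 + 8 + 13 + 16 + 4 + 8 + 16 + 9 + 11 + 16 + 9 + 11 + 11 + 10) / 17 = 197 / 17 = 11.5882
UCL = c̄ + 3√c̄ = 11.5882 + 3 × √11.5882 = 11.5882 + 3 × 3.4041 = 21.8007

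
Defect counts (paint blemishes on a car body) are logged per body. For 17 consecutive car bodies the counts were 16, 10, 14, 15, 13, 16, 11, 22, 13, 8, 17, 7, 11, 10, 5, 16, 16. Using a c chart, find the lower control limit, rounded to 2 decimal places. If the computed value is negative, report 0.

c̄ = (16 + 10 + 14 + 15 + 13 + 16 + 11 + 22 + 13 + 8 + 17 + 7 + 11 + 10 + 5 + 16 + 16) / 17 = 220 / 17 = 12.9412
LCL = c̄ − 3√c̄ = 12.9412 − 3 × 3.5974 = 2.1490

2.15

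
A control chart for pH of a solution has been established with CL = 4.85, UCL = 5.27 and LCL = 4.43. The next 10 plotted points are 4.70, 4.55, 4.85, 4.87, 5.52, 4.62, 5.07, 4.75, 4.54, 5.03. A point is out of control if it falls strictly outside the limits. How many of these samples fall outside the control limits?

1

Compare each point to [4.43, 5.27]: sample 5 = 5.52 > UCL.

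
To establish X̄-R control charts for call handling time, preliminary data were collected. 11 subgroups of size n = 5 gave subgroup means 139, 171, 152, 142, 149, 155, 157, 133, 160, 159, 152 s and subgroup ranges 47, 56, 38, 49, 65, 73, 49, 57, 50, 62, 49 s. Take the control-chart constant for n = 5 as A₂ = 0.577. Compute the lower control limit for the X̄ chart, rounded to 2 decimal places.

X̄̄ = (139 + 171 + 152 + 142 + 149 + 155 + 157 + 133 + 160 + 159 + 152) / 11 = 1669.0000 / 11 = 151.7273
R̄ = (47 + 56 + 38 + 49 + 65 + 73 + 49 + 57 + 50 + 62 + 49) / 11 = 595.0000 / 11 = 54.0909
LCL = X̄̄ − A₂·R̄ = 151.7273 − 0.577 × 54.0909 = 120.5168

120.52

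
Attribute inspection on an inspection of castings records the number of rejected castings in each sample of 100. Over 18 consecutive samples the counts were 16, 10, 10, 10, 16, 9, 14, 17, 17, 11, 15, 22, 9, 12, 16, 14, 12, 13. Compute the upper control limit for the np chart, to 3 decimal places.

23.752

p̄ = Σdᵢ / (k·n) = 243 / (18 × 100) = 0.13500
UCL = np̄ + 3·√(np̄(1−p̄)) = 13.5000 + 3 × √(13.5000×0.86500) = 13.5000 + 3 × 3.4172 = 23.7517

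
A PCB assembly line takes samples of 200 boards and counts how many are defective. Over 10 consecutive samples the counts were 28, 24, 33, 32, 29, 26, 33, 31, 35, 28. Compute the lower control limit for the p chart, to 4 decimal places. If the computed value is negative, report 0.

0.0739

p̄ = Σdᵢ / (k·n) = 299 / (10 × 200) = 0.14950
LCL = p̄ − 3·√(p̄(1−p̄)/n) = 0.14950 − 3 × 0.02521 = 0.07386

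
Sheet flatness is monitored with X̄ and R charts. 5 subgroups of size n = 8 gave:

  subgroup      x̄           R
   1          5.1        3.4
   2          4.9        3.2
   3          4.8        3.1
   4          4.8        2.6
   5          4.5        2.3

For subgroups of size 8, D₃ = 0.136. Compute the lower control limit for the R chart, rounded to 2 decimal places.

0.40

R̄ = (3.4 + 3.2 + 3.1 + 2.6 + 2.3) / 5 = 14.6000 / 5 = 2.9200
LCL_R = D₃·R̄ = 0.136 × 2.9200 = 0.3971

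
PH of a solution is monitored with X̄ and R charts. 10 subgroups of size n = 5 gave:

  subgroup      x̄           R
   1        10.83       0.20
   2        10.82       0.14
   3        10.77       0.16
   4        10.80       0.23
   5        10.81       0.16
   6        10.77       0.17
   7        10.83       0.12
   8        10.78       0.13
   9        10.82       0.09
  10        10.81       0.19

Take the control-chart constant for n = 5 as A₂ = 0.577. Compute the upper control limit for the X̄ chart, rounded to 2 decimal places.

10.90

X̄̄ = (10.83 + 10.82 + 10.77 + 10.80 + 10.81 + 10.77 + 10.83 + 10.78 + 10.82 + 10.81) / 10 = 108.0400 / 10 = 10.8040
R̄ = (0.20 + 0.14 + 0.16 + 0.23 + 0.16 + 0.17 + 0.12 + 0.13 + 0.09 + 0.19) / 10 = 1.5900 / 10 = 0.1590
UCL = X̄̄ + A₂·R̄ = 10.8040 + 0.577 × 0.1590 = 10.8957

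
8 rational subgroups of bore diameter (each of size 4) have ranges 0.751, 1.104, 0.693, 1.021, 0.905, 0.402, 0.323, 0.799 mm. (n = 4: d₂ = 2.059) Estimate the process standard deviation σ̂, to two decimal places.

R̄ = (0.751 + 1.104 + 0.693 + 1.021 + 0.905 + 0.402 + 0.323 + 0.799) / 8 = 0.7498
σ̂ = R̄ / d₂ = 0.7498 / 2.059 = 0.3641

0.36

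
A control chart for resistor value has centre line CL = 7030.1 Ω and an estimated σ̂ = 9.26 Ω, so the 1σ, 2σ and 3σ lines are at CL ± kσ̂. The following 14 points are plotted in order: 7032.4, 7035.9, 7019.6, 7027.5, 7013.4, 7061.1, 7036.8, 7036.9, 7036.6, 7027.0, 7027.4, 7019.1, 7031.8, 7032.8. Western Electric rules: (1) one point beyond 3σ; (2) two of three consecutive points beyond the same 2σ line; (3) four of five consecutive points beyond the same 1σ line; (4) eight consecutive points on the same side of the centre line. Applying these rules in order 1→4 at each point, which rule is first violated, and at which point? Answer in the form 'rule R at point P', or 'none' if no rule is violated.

rule 1 at point 6

Zone of each point (C = within 1σ̂, B = 1σ̂–2σ̂, A = 2σ̂–3σ̂, * = beyond 3σ̂; sign = side of CL): 1:+C, 2:+C, 3:-B, 4:-C, 5:-B, 6:+*, 7:+C, 8:+C, 9:+C, 10:-C, 11:-C, 12:-B, 13:+C, 14:+C
Rule 1 (one point beyond the 3σ limits) is satisfied at point 6.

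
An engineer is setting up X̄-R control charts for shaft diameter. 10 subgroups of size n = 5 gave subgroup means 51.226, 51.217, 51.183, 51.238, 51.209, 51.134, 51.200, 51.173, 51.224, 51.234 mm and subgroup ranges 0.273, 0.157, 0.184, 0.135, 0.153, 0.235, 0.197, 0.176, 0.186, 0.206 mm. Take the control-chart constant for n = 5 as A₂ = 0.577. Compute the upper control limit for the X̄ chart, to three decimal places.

X̄̄ = (51.226 + 51.217 + 51.183 + 51.238 + 51.209 + 51.134 + 51.200 + 51.173 + 51.224 + 51.234) / 10 = 512.0380 / 10 = 51.2038
R̄ = (0.273 + 0.157 + 0.184 + 0.135 + 0.153 + 0.235 + 0.197 + 0.176 + 0.186 + 0.206) / 10 = 1.9020 / 10 = 0.1902
UCL = X̄̄ + A₂·R̄ = 51.2038 + 0.577 × 0.1902 = 51.3135

51.314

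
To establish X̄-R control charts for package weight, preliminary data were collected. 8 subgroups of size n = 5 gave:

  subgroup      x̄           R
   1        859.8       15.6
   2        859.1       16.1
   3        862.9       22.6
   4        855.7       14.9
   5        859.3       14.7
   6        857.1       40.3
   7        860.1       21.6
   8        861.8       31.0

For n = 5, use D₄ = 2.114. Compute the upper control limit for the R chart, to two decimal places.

46.72

R̄ = (15.6 + 16.1 + 22.6 + 14.9 + 14.7 + 40.3 + 21.6 + 31.0) / 8 = 176.8000 / 8 = 22.1000
UCL_R = D₄·R̄ = 2.114 × 22.1000 = 46.7194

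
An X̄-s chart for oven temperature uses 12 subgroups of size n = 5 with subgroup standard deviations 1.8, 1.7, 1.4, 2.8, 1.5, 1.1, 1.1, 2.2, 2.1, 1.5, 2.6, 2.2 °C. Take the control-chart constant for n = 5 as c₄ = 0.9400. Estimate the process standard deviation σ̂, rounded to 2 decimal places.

s̄ = (1.8 + 1.7 + 1.4 + 2.8 + 1.5 + 1.1 + 1.1 + 2.2 + 2.1 + 1.5 + 2.6 + 2.2) / 12 = 1.8333
σ̂ = s̄ / c₄ = 1.8333 / 0.9400 = 1.9504

1.95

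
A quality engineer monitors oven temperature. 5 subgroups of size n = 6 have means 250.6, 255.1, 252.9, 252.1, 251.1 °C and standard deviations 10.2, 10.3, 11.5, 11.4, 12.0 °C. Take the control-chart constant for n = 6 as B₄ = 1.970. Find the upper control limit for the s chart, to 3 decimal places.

21.828

s̄ = (10.2 + 10.3 + 11.5 + 11.4 + 12.0) / 5 = 11.0800
UCL_s = B₄·s̄ = 1.970 × 11.0800 = 21.8276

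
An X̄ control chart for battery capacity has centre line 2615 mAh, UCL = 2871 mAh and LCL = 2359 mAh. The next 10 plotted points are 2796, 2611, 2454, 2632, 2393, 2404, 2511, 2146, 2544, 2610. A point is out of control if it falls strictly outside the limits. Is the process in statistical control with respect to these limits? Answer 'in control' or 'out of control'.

Compare each point to [2359, 2871]: sample 8 = 2146 < LCL.

out of control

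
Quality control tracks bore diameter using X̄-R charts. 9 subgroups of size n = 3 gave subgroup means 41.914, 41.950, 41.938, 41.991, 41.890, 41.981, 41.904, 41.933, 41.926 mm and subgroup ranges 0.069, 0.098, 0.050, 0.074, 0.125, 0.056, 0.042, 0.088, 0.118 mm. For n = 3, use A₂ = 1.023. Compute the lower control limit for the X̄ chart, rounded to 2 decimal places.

X̄̄ = (41.914 + 41.950 + 41.938 + 41.991 + 41.890 + 41.981 + 41.904 + 41.933 + 41.926) / 9 = 377.4270 / 9 = 41.9363
R̄ = (0.069 + 0.098 + 0.050 + 0.074 + 0.125 + 0.056 + 0.042 + 0.088 + 0.118) / 9 = 0.7200 / 9 = 0.0800
LCL = X̄̄ − A₂·R̄ = 41.9363 − 1.023 × 0.0800 = 41.8545

41.85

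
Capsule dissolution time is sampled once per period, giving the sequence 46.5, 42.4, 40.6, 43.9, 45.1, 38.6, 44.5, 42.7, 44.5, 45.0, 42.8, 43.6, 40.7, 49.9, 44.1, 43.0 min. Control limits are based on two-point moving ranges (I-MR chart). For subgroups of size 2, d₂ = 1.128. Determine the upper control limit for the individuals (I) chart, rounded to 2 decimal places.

52.29

X̄ = (46.5 + 42.4 + 40.6 + 43.9 + 45.1 + 38.6 + 44.5 + 42.7 + 44.5 + 45.0 + 42.8 + 43.6 + 40.7 + 49.9 + 44.1 + 43.0) / 16 = 43.6187
Moving ranges: 4.1, 1.8, 3.3, 1.2, 6.5, 5.9, 1.8, 1.8, 0.5, 2.2, 0.8, 2.9, 9.2, 5.8, 1.1; M̄R̄ = 48.9000 / 15 = 3.2600
UCL = X̄ + 3·M̄R̄/d₂ = 43.6187 + 3 × 3.2600 / 1.128 = 52.2890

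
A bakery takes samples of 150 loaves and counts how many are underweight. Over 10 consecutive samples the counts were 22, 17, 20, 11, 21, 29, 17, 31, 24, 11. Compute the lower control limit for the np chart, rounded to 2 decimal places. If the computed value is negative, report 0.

p̄ = Σdᵢ / (k·n) = 203 / (10 × 150) = 0.13533
LCL = np̄ − 3·√(np̄(1−p̄)) = 20.3000 − 3 × 4.1896 = 7.7312

7.73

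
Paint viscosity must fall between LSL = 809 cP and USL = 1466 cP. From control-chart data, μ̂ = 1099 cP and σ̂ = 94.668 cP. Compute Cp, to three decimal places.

1.157

Cp = (USL − LSL) / (6σ̂) = (1466 − 809) / (6 × 94.668) = 657.0000 / 568.0080 = 1.1567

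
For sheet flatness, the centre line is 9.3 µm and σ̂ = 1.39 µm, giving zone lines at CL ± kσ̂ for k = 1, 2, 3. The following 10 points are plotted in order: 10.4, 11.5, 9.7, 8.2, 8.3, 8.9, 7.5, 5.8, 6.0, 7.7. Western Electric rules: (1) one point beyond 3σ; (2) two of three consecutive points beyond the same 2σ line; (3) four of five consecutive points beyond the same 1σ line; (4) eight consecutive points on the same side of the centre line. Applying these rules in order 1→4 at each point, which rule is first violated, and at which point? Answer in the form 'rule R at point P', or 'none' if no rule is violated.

Zone of each point (C = within 1σ̂, B = 1σ̂–2σ̂, A = 2σ̂–3σ̂, * = beyond 3σ̂; sign = side of CL): 1:+C, 2:+B, 3:+C, 4:-C, 5:-C, 6:-C, 7:-B, 8:-A, 9:-A, 10:-B
Rule 2 (two of three consecutive points beyond the same 2σ limit) is satisfied at point 9.

rule 2 at point 9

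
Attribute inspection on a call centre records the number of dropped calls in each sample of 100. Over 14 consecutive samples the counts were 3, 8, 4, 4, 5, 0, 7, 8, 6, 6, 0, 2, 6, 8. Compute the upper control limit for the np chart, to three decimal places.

p̄ = Σdᵢ / (k·n) = 67 / (14 × 100) = 0.04786
UCL = np̄ + 3·√(np̄(1−p̄)) = 4.7857 + 3 × √(4.7857×0.95214) = 4.7857 + 3 × 2.1346 = 11.1896

11.190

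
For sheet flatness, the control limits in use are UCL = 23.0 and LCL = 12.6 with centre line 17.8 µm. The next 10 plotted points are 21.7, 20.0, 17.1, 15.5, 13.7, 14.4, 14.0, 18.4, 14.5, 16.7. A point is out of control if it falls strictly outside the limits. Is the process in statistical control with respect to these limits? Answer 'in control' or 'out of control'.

All 10 points lie within [12.6, 23.0].

in control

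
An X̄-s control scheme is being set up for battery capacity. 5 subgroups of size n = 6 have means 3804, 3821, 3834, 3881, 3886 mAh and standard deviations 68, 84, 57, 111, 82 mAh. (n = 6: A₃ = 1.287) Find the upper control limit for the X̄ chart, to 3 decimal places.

X̄̄ = (3804 + 3821 + 3834 + 3881 + 3886) / 5 = 3845.2000
s̄ = (68 + 84 + 57 + 111 + 82) / 5 = 80.4000
UCL = X̄̄ + A₃·s̄ = 3845.2000 + 1.287 × 80.4000 = 3948.6748

3948.675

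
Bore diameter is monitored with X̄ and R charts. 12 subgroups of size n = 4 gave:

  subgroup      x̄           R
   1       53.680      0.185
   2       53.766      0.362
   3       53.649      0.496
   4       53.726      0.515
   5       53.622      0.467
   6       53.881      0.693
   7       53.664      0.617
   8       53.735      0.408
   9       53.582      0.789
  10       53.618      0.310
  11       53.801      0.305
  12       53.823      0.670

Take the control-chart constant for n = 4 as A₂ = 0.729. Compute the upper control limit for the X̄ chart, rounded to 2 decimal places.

X̄̄ = (53.680 + 53.766 + 53.649 + 53.726 + 53.622 + 53.881 + 53.664 + 53.735 + 53.582 + 53.618 + 53.801 + 53.823) / 12 = 644.5470 / 12 = 53.7123
R̄ = (0.185 + 0.362 + 0.496 + 0.515 + 0.467 + 0.693 + 0.617 + 0.408 + 0.789 + 0.310 + 0.305 + 0.670) / 12 = 5.8170 / 12 = 0.4848
UCL = X̄̄ + A₂·R̄ = 53.7123 + 0.729 × 0.4848 = 54.0656

54.07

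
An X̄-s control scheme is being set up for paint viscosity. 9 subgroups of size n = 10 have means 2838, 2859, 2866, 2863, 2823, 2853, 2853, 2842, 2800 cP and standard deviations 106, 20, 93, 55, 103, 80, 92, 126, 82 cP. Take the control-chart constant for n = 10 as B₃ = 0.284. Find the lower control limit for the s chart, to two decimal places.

23.89

s̄ = (106 + 20 + 93 + 55 + 103 + 80 + 92 + 126 + 82) / 9 = 84.1111
LCL_s = B₃·s̄ = 0.284 × 84.1111 = 23.8876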